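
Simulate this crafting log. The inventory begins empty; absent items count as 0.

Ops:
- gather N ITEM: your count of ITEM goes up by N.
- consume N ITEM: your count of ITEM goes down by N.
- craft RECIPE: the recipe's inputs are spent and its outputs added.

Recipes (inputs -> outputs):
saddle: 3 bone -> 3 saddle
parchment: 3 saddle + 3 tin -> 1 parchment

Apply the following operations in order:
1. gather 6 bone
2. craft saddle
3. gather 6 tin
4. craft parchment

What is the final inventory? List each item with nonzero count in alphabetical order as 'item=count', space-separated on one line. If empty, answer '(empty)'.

After 1 (gather 6 bone): bone=6
After 2 (craft saddle): bone=3 saddle=3
After 3 (gather 6 tin): bone=3 saddle=3 tin=6
After 4 (craft parchment): bone=3 parchment=1 tin=3

Answer: bone=3 parchment=1 tin=3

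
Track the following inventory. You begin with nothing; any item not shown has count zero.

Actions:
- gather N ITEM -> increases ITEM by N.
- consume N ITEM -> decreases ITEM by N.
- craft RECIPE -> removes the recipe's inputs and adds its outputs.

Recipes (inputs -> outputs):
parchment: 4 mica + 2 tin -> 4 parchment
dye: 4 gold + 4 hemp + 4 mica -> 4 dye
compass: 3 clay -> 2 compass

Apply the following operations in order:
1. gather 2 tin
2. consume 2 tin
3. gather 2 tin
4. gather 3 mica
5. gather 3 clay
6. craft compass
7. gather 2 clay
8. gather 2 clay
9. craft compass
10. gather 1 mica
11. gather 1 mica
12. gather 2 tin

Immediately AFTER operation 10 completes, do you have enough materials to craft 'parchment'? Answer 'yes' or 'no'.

After 1 (gather 2 tin): tin=2
After 2 (consume 2 tin): (empty)
After 3 (gather 2 tin): tin=2
After 4 (gather 3 mica): mica=3 tin=2
After 5 (gather 3 clay): clay=3 mica=3 tin=2
After 6 (craft compass): compass=2 mica=3 tin=2
After 7 (gather 2 clay): clay=2 compass=2 mica=3 tin=2
After 8 (gather 2 clay): clay=4 compass=2 mica=3 tin=2
After 9 (craft compass): clay=1 compass=4 mica=3 tin=2
After 10 (gather 1 mica): clay=1 compass=4 mica=4 tin=2

Answer: yes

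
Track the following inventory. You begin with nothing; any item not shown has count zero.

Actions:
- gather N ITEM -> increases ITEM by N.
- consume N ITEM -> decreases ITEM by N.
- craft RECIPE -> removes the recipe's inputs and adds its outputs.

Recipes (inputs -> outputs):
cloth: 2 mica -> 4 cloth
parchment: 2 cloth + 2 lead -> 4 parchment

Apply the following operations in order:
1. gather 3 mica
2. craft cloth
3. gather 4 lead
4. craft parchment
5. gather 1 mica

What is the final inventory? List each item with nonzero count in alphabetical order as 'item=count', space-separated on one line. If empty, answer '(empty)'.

After 1 (gather 3 mica): mica=3
After 2 (craft cloth): cloth=4 mica=1
After 3 (gather 4 lead): cloth=4 lead=4 mica=1
After 4 (craft parchment): cloth=2 lead=2 mica=1 parchment=4
After 5 (gather 1 mica): cloth=2 lead=2 mica=2 parchment=4

Answer: cloth=2 lead=2 mica=2 parchment=4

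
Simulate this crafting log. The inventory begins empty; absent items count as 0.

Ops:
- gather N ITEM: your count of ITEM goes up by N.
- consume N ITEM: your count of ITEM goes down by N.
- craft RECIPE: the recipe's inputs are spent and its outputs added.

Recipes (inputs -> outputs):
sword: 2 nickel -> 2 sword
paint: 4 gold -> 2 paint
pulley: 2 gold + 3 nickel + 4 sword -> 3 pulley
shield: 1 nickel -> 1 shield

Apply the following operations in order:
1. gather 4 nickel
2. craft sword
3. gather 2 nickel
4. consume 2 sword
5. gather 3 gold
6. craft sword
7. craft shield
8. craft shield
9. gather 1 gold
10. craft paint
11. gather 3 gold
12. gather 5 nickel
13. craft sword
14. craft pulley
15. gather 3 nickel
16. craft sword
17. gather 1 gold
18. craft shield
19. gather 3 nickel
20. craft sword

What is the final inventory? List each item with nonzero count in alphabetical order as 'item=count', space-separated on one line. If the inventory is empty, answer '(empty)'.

After 1 (gather 4 nickel): nickel=4
After 2 (craft sword): nickel=2 sword=2
After 3 (gather 2 nickel): nickel=4 sword=2
After 4 (consume 2 sword): nickel=4
After 5 (gather 3 gold): gold=3 nickel=4
After 6 (craft sword): gold=3 nickel=2 sword=2
After 7 (craft shield): gold=3 nickel=1 shield=1 sword=2
After 8 (craft shield): gold=3 shield=2 sword=2
After 9 (gather 1 gold): gold=4 shield=2 sword=2
After 10 (craft paint): paint=2 shield=2 sword=2
After 11 (gather 3 gold): gold=3 paint=2 shield=2 sword=2
After 12 (gather 5 nickel): gold=3 nickel=5 paint=2 shield=2 sword=2
After 13 (craft sword): gold=3 nickel=3 paint=2 shield=2 sword=4
After 14 (craft pulley): gold=1 paint=2 pulley=3 shield=2
After 15 (gather 3 nickel): gold=1 nickel=3 paint=2 pulley=3 shield=2
After 16 (craft sword): gold=1 nickel=1 paint=2 pulley=3 shield=2 sword=2
After 17 (gather 1 gold): gold=2 nickel=1 paint=2 pulley=3 shield=2 sword=2
After 18 (craft shield): gold=2 paint=2 pulley=3 shield=3 sword=2
After 19 (gather 3 nickel): gold=2 nickel=3 paint=2 pulley=3 shield=3 sword=2
After 20 (craft sword): gold=2 nickel=1 paint=2 pulley=3 shield=3 sword=4

Answer: gold=2 nickel=1 paint=2 pulley=3 shield=3 sword=4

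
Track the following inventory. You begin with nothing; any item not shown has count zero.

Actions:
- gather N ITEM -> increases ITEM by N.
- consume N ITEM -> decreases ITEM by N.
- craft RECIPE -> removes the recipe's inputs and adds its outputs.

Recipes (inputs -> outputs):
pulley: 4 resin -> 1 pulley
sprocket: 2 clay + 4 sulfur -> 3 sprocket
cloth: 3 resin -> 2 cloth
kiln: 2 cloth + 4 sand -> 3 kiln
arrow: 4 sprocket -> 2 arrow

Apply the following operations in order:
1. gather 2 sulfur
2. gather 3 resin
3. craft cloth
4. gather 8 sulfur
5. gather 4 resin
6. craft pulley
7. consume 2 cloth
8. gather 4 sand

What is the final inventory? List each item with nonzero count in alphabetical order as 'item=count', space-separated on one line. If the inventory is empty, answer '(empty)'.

After 1 (gather 2 sulfur): sulfur=2
After 2 (gather 3 resin): resin=3 sulfur=2
After 3 (craft cloth): cloth=2 sulfur=2
After 4 (gather 8 sulfur): cloth=2 sulfur=10
After 5 (gather 4 resin): cloth=2 resin=4 sulfur=10
After 6 (craft pulley): cloth=2 pulley=1 sulfur=10
After 7 (consume 2 cloth): pulley=1 sulfur=10
After 8 (gather 4 sand): pulley=1 sand=4 sulfur=10

Answer: pulley=1 sand=4 sulfur=10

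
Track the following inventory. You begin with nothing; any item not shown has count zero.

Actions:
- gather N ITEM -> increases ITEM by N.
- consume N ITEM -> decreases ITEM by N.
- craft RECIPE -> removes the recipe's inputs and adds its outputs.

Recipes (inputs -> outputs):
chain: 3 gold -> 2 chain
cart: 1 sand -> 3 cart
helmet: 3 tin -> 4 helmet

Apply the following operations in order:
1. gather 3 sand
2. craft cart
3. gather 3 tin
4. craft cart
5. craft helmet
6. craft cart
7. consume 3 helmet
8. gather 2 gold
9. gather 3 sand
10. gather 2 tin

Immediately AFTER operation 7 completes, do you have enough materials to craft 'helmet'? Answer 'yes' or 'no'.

Answer: no

Derivation:
After 1 (gather 3 sand): sand=3
After 2 (craft cart): cart=3 sand=2
After 3 (gather 3 tin): cart=3 sand=2 tin=3
After 4 (craft cart): cart=6 sand=1 tin=3
After 5 (craft helmet): cart=6 helmet=4 sand=1
After 6 (craft cart): cart=9 helmet=4
After 7 (consume 3 helmet): cart=9 helmet=1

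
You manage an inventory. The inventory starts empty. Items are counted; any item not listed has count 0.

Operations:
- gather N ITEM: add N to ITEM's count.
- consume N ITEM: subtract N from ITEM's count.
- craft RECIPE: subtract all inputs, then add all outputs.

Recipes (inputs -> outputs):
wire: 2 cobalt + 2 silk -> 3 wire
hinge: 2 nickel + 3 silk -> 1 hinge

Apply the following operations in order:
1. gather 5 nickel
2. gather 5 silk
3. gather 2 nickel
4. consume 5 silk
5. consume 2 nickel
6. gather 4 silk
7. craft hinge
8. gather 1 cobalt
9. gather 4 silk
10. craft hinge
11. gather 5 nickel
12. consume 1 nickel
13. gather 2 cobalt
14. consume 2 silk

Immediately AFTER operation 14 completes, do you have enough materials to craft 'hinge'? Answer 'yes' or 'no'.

After 1 (gather 5 nickel): nickel=5
After 2 (gather 5 silk): nickel=5 silk=5
After 3 (gather 2 nickel): nickel=7 silk=5
After 4 (consume 5 silk): nickel=7
After 5 (consume 2 nickel): nickel=5
After 6 (gather 4 silk): nickel=5 silk=4
After 7 (craft hinge): hinge=1 nickel=3 silk=1
After 8 (gather 1 cobalt): cobalt=1 hinge=1 nickel=3 silk=1
After 9 (gather 4 silk): cobalt=1 hinge=1 nickel=3 silk=5
After 10 (craft hinge): cobalt=1 hinge=2 nickel=1 silk=2
After 11 (gather 5 nickel): cobalt=1 hinge=2 nickel=6 silk=2
After 12 (consume 1 nickel): cobalt=1 hinge=2 nickel=5 silk=2
After 13 (gather 2 cobalt): cobalt=3 hinge=2 nickel=5 silk=2
After 14 (consume 2 silk): cobalt=3 hinge=2 nickel=5

Answer: no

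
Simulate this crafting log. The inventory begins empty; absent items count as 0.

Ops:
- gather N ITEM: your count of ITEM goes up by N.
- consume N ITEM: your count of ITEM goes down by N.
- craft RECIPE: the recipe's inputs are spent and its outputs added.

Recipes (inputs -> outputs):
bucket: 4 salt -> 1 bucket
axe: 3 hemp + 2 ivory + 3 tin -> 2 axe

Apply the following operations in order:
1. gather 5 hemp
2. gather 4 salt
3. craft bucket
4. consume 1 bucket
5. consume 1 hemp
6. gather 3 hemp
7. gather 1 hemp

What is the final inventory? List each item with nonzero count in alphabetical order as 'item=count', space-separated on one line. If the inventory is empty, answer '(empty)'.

After 1 (gather 5 hemp): hemp=5
After 2 (gather 4 salt): hemp=5 salt=4
After 3 (craft bucket): bucket=1 hemp=5
After 4 (consume 1 bucket): hemp=5
After 5 (consume 1 hemp): hemp=4
After 6 (gather 3 hemp): hemp=7
After 7 (gather 1 hemp): hemp=8

Answer: hemp=8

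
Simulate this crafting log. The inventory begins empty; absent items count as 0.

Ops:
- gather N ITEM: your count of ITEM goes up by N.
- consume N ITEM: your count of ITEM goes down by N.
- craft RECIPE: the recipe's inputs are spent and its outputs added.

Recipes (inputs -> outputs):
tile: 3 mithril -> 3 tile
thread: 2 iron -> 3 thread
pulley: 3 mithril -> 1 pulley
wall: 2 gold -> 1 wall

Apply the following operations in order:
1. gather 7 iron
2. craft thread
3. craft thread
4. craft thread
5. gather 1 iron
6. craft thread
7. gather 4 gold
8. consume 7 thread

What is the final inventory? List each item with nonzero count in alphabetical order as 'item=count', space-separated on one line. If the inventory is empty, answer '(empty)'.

Answer: gold=4 thread=5

Derivation:
After 1 (gather 7 iron): iron=7
After 2 (craft thread): iron=5 thread=3
After 3 (craft thread): iron=3 thread=6
After 4 (craft thread): iron=1 thread=9
After 5 (gather 1 iron): iron=2 thread=9
After 6 (craft thread): thread=12
After 7 (gather 4 gold): gold=4 thread=12
After 8 (consume 7 thread): gold=4 thread=5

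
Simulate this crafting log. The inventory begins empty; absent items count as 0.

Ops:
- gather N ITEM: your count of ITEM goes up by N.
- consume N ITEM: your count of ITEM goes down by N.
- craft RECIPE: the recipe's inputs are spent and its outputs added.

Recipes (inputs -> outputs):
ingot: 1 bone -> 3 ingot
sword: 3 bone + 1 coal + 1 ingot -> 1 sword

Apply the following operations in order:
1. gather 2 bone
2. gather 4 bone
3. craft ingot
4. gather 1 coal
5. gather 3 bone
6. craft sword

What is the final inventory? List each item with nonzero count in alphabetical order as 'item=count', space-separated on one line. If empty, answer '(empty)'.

After 1 (gather 2 bone): bone=2
After 2 (gather 4 bone): bone=6
After 3 (craft ingot): bone=5 ingot=3
After 4 (gather 1 coal): bone=5 coal=1 ingot=3
After 5 (gather 3 bone): bone=8 coal=1 ingot=3
After 6 (craft sword): bone=5 ingot=2 sword=1

Answer: bone=5 ingot=2 sword=1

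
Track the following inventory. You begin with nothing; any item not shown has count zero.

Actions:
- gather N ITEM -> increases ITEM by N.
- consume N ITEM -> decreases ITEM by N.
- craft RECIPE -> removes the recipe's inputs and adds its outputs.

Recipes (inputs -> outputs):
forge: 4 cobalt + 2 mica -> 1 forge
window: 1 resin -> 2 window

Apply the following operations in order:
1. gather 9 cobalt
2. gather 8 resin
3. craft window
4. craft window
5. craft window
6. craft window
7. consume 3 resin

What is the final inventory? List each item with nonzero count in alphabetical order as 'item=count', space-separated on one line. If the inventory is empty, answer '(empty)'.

After 1 (gather 9 cobalt): cobalt=9
After 2 (gather 8 resin): cobalt=9 resin=8
After 3 (craft window): cobalt=9 resin=7 window=2
After 4 (craft window): cobalt=9 resin=6 window=4
After 5 (craft window): cobalt=9 resin=5 window=6
After 6 (craft window): cobalt=9 resin=4 window=8
After 7 (consume 3 resin): cobalt=9 resin=1 window=8

Answer: cobalt=9 resin=1 window=8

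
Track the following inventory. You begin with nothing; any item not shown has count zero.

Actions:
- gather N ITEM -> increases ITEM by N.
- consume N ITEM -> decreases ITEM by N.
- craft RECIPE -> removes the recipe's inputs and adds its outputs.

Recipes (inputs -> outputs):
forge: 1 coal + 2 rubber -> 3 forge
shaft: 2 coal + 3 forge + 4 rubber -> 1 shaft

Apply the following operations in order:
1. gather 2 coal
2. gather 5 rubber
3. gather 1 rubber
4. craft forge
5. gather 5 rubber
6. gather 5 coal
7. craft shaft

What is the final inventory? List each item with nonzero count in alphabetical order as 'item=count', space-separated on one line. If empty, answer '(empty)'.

After 1 (gather 2 coal): coal=2
After 2 (gather 5 rubber): coal=2 rubber=5
After 3 (gather 1 rubber): coal=2 rubber=6
After 4 (craft forge): coal=1 forge=3 rubber=4
After 5 (gather 5 rubber): coal=1 forge=3 rubber=9
After 6 (gather 5 coal): coal=6 forge=3 rubber=9
After 7 (craft shaft): coal=4 rubber=5 shaft=1

Answer: coal=4 rubber=5 shaft=1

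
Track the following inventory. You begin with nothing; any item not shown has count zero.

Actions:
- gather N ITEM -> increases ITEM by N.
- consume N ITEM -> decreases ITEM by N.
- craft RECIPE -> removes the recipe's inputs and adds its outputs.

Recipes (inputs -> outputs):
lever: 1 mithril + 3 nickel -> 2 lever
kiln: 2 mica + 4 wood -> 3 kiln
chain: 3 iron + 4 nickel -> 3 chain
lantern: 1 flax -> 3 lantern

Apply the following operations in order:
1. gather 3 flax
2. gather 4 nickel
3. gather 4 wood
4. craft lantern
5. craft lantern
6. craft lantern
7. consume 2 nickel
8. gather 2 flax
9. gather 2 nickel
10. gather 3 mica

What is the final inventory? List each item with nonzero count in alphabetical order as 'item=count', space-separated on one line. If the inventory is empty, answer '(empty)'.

After 1 (gather 3 flax): flax=3
After 2 (gather 4 nickel): flax=3 nickel=4
After 3 (gather 4 wood): flax=3 nickel=4 wood=4
After 4 (craft lantern): flax=2 lantern=3 nickel=4 wood=4
After 5 (craft lantern): flax=1 lantern=6 nickel=4 wood=4
After 6 (craft lantern): lantern=9 nickel=4 wood=4
After 7 (consume 2 nickel): lantern=9 nickel=2 wood=4
After 8 (gather 2 flax): flax=2 lantern=9 nickel=2 wood=4
After 9 (gather 2 nickel): flax=2 lantern=9 nickel=4 wood=4
After 10 (gather 3 mica): flax=2 lantern=9 mica=3 nickel=4 wood=4

Answer: flax=2 lantern=9 mica=3 nickel=4 wood=4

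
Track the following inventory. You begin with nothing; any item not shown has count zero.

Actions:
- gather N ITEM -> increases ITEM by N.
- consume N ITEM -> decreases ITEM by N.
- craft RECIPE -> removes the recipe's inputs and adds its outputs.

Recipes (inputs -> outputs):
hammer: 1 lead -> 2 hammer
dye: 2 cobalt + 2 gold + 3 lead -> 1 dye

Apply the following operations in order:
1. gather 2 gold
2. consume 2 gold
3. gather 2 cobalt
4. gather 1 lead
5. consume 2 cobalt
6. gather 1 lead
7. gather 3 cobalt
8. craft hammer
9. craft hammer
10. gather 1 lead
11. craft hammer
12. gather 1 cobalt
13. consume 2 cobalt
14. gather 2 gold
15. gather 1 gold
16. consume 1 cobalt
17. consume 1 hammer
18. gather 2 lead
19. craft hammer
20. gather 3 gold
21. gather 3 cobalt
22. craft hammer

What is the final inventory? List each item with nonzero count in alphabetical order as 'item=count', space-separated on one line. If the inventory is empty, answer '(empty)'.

Answer: cobalt=4 gold=6 hammer=9

Derivation:
After 1 (gather 2 gold): gold=2
After 2 (consume 2 gold): (empty)
After 3 (gather 2 cobalt): cobalt=2
After 4 (gather 1 lead): cobalt=2 lead=1
After 5 (consume 2 cobalt): lead=1
After 6 (gather 1 lead): lead=2
After 7 (gather 3 cobalt): cobalt=3 lead=2
After 8 (craft hammer): cobalt=3 hammer=2 lead=1
After 9 (craft hammer): cobalt=3 hammer=4
After 10 (gather 1 lead): cobalt=3 hammer=4 lead=1
After 11 (craft hammer): cobalt=3 hammer=6
After 12 (gather 1 cobalt): cobalt=4 hammer=6
After 13 (consume 2 cobalt): cobalt=2 hammer=6
After 14 (gather 2 gold): cobalt=2 gold=2 hammer=6
After 15 (gather 1 gold): cobalt=2 gold=3 hammer=6
After 16 (consume 1 cobalt): cobalt=1 gold=3 hammer=6
After 17 (consume 1 hammer): cobalt=1 gold=3 hammer=5
After 18 (gather 2 lead): cobalt=1 gold=3 hammer=5 lead=2
After 19 (craft hammer): cobalt=1 gold=3 hammer=7 lead=1
After 20 (gather 3 gold): cobalt=1 gold=6 hammer=7 lead=1
After 21 (gather 3 cobalt): cobalt=4 gold=6 hammer=7 lead=1
After 22 (craft hammer): cobalt=4 gold=6 hammer=9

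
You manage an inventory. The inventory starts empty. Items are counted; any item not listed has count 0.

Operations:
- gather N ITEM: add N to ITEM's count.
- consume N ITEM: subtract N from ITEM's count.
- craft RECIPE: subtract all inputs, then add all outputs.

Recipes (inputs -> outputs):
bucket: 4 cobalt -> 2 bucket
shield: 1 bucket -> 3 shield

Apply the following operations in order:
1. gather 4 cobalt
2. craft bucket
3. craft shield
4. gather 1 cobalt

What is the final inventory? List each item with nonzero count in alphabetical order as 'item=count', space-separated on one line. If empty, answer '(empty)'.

After 1 (gather 4 cobalt): cobalt=4
After 2 (craft bucket): bucket=2
After 3 (craft shield): bucket=1 shield=3
After 4 (gather 1 cobalt): bucket=1 cobalt=1 shield=3

Answer: bucket=1 cobalt=1 shield=3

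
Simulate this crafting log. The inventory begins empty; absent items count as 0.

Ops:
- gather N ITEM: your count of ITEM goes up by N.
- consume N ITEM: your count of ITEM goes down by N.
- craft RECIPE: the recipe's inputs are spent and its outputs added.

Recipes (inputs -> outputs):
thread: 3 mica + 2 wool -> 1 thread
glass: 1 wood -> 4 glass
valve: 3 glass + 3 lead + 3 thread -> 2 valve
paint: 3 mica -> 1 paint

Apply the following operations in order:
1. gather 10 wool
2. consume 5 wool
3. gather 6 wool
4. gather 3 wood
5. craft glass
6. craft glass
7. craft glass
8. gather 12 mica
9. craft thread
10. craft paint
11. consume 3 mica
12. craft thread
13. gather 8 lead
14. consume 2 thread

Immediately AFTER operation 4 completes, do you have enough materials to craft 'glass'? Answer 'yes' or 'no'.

Answer: yes

Derivation:
After 1 (gather 10 wool): wool=10
After 2 (consume 5 wool): wool=5
After 3 (gather 6 wool): wool=11
After 4 (gather 3 wood): wood=3 wool=11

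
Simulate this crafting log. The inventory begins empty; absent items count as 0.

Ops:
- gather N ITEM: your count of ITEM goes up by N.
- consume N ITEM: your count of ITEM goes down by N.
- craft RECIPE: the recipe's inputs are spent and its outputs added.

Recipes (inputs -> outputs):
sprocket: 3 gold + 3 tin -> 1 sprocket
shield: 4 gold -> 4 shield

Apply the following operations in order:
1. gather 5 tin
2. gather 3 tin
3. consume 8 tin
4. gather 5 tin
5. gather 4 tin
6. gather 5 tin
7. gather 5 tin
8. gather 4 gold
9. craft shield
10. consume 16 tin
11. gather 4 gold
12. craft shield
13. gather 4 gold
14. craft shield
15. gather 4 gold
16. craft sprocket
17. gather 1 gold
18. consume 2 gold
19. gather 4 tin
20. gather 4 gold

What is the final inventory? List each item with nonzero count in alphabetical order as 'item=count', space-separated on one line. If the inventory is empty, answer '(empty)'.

Answer: gold=4 shield=12 sprocket=1 tin=4

Derivation:
After 1 (gather 5 tin): tin=5
After 2 (gather 3 tin): tin=8
After 3 (consume 8 tin): (empty)
After 4 (gather 5 tin): tin=5
After 5 (gather 4 tin): tin=9
After 6 (gather 5 tin): tin=14
After 7 (gather 5 tin): tin=19
After 8 (gather 4 gold): gold=4 tin=19
After 9 (craft shield): shield=4 tin=19
After 10 (consume 16 tin): shield=4 tin=3
After 11 (gather 4 gold): gold=4 shield=4 tin=3
After 12 (craft shield): shield=8 tin=3
After 13 (gather 4 gold): gold=4 shield=8 tin=3
After 14 (craft shield): shield=12 tin=3
After 15 (gather 4 gold): gold=4 shield=12 tin=3
After 16 (craft sprocket): gold=1 shield=12 sprocket=1
After 17 (gather 1 gold): gold=2 shield=12 sprocket=1
After 18 (consume 2 gold): shield=12 sprocket=1
After 19 (gather 4 tin): shield=12 sprocket=1 tin=4
After 20 (gather 4 gold): gold=4 shield=12 sprocket=1 tin=4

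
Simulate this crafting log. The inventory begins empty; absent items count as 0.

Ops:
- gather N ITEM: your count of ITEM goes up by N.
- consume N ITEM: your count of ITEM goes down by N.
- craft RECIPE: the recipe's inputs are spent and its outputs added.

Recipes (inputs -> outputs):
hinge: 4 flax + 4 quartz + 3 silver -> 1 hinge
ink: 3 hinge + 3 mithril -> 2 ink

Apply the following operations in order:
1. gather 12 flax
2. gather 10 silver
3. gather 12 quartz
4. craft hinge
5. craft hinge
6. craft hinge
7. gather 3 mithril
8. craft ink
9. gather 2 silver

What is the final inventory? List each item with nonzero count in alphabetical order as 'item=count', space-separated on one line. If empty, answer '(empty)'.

Answer: ink=2 silver=3

Derivation:
After 1 (gather 12 flax): flax=12
After 2 (gather 10 silver): flax=12 silver=10
After 3 (gather 12 quartz): flax=12 quartz=12 silver=10
After 4 (craft hinge): flax=8 hinge=1 quartz=8 silver=7
After 5 (craft hinge): flax=4 hinge=2 quartz=4 silver=4
After 6 (craft hinge): hinge=3 silver=1
After 7 (gather 3 mithril): hinge=3 mithril=3 silver=1
After 8 (craft ink): ink=2 silver=1
After 9 (gather 2 silver): ink=2 silver=3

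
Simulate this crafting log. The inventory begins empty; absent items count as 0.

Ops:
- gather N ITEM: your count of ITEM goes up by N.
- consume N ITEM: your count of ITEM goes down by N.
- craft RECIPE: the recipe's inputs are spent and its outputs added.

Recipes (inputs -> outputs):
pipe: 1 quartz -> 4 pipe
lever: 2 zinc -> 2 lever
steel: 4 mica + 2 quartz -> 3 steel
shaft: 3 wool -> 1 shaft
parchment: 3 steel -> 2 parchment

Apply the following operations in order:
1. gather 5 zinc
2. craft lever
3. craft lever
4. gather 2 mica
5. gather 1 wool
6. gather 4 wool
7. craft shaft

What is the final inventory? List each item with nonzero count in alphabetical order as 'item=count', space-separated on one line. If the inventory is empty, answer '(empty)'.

Answer: lever=4 mica=2 shaft=1 wool=2 zinc=1

Derivation:
After 1 (gather 5 zinc): zinc=5
After 2 (craft lever): lever=2 zinc=3
After 3 (craft lever): lever=4 zinc=1
After 4 (gather 2 mica): lever=4 mica=2 zinc=1
After 5 (gather 1 wool): lever=4 mica=2 wool=1 zinc=1
After 6 (gather 4 wool): lever=4 mica=2 wool=5 zinc=1
After 7 (craft shaft): lever=4 mica=2 shaft=1 wool=2 zinc=1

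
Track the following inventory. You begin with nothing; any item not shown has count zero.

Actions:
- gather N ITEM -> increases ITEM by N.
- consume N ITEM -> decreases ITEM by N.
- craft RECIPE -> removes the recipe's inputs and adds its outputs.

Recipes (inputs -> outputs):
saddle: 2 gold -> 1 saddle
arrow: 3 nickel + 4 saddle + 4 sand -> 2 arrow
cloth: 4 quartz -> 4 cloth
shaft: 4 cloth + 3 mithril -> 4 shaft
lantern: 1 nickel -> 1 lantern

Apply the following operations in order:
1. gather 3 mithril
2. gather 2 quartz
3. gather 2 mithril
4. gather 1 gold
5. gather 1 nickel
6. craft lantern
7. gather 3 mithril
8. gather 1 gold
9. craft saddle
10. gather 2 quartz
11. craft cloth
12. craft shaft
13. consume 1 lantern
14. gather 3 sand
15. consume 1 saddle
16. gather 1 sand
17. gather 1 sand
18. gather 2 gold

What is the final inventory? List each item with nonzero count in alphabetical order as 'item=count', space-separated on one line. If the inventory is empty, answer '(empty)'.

Answer: gold=2 mithril=5 sand=5 shaft=4

Derivation:
After 1 (gather 3 mithril): mithril=3
After 2 (gather 2 quartz): mithril=3 quartz=2
After 3 (gather 2 mithril): mithril=5 quartz=2
After 4 (gather 1 gold): gold=1 mithril=5 quartz=2
After 5 (gather 1 nickel): gold=1 mithril=5 nickel=1 quartz=2
After 6 (craft lantern): gold=1 lantern=1 mithril=5 quartz=2
After 7 (gather 3 mithril): gold=1 lantern=1 mithril=8 quartz=2
After 8 (gather 1 gold): gold=2 lantern=1 mithril=8 quartz=2
After 9 (craft saddle): lantern=1 mithril=8 quartz=2 saddle=1
After 10 (gather 2 quartz): lantern=1 mithril=8 quartz=4 saddle=1
After 11 (craft cloth): cloth=4 lantern=1 mithril=8 saddle=1
After 12 (craft shaft): lantern=1 mithril=5 saddle=1 shaft=4
After 13 (consume 1 lantern): mithril=5 saddle=1 shaft=4
After 14 (gather 3 sand): mithril=5 saddle=1 sand=3 shaft=4
After 15 (consume 1 saddle): mithril=5 sand=3 shaft=4
After 16 (gather 1 sand): mithril=5 sand=4 shaft=4
After 17 (gather 1 sand): mithril=5 sand=5 shaft=4
After 18 (gather 2 gold): gold=2 mithril=5 sand=5 shaft=4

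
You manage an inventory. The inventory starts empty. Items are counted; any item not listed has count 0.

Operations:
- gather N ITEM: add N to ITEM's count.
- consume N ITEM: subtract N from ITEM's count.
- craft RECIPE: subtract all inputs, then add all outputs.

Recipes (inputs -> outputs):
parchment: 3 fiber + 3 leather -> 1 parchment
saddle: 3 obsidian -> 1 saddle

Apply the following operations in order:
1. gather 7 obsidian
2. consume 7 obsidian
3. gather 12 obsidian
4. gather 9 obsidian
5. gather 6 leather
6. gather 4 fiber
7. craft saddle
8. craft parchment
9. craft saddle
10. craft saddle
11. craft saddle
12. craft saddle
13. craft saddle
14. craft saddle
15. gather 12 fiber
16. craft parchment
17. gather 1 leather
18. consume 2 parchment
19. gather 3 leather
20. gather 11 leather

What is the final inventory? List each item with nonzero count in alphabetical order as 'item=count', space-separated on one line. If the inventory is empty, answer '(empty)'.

Answer: fiber=10 leather=15 saddle=7

Derivation:
After 1 (gather 7 obsidian): obsidian=7
After 2 (consume 7 obsidian): (empty)
After 3 (gather 12 obsidian): obsidian=12
After 4 (gather 9 obsidian): obsidian=21
After 5 (gather 6 leather): leather=6 obsidian=21
After 6 (gather 4 fiber): fiber=4 leather=6 obsidian=21
After 7 (craft saddle): fiber=4 leather=6 obsidian=18 saddle=1
After 8 (craft parchment): fiber=1 leather=3 obsidian=18 parchment=1 saddle=1
After 9 (craft saddle): fiber=1 leather=3 obsidian=15 parchment=1 saddle=2
After 10 (craft saddle): fiber=1 leather=3 obsidian=12 parchment=1 saddle=3
After 11 (craft saddle): fiber=1 leather=3 obsidian=9 parchment=1 saddle=4
After 12 (craft saddle): fiber=1 leather=3 obsidian=6 parchment=1 saddle=5
After 13 (craft saddle): fiber=1 leather=3 obsidian=3 parchment=1 saddle=6
After 14 (craft saddle): fiber=1 leather=3 parchment=1 saddle=7
After 15 (gather 12 fiber): fiber=13 leather=3 parchment=1 saddle=7
After 16 (craft parchment): fiber=10 parchment=2 saddle=7
After 17 (gather 1 leather): fiber=10 leather=1 parchment=2 saddle=7
After 18 (consume 2 parchment): fiber=10 leather=1 saddle=7
After 19 (gather 3 leather): fiber=10 leather=4 saddle=7
After 20 (gather 11 leather): fiber=10 leather=15 saddle=7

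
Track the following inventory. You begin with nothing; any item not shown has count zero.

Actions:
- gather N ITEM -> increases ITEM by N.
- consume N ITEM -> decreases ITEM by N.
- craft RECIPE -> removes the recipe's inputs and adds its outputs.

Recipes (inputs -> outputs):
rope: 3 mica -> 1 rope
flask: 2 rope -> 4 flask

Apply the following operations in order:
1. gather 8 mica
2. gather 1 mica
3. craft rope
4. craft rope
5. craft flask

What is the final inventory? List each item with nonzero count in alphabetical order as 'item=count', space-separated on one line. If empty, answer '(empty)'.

Answer: flask=4 mica=3

Derivation:
After 1 (gather 8 mica): mica=8
After 2 (gather 1 mica): mica=9
After 3 (craft rope): mica=6 rope=1
After 4 (craft rope): mica=3 rope=2
After 5 (craft flask): flask=4 mica=3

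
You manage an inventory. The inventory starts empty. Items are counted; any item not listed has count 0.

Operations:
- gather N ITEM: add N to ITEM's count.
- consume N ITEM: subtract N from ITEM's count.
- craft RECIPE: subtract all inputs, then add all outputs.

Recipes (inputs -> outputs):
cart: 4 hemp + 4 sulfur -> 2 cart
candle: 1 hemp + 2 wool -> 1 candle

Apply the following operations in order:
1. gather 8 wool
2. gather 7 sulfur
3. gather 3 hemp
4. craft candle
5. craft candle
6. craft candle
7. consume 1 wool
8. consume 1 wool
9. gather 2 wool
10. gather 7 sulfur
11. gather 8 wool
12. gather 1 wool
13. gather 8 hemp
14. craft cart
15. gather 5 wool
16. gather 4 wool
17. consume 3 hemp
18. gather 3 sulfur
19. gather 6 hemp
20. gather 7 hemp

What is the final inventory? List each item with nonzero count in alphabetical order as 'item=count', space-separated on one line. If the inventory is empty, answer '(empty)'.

Answer: candle=3 cart=2 hemp=14 sulfur=13 wool=20

Derivation:
After 1 (gather 8 wool): wool=8
After 2 (gather 7 sulfur): sulfur=7 wool=8
After 3 (gather 3 hemp): hemp=3 sulfur=7 wool=8
After 4 (craft candle): candle=1 hemp=2 sulfur=7 wool=6
After 5 (craft candle): candle=2 hemp=1 sulfur=7 wool=4
After 6 (craft candle): candle=3 sulfur=7 wool=2
After 7 (consume 1 wool): candle=3 sulfur=7 wool=1
After 8 (consume 1 wool): candle=3 sulfur=7
After 9 (gather 2 wool): candle=3 sulfur=7 wool=2
After 10 (gather 7 sulfur): candle=3 sulfur=14 wool=2
After 11 (gather 8 wool): candle=3 sulfur=14 wool=10
After 12 (gather 1 wool): candle=3 sulfur=14 wool=11
After 13 (gather 8 hemp): candle=3 hemp=8 sulfur=14 wool=11
After 14 (craft cart): candle=3 cart=2 hemp=4 sulfur=10 wool=11
After 15 (gather 5 wool): candle=3 cart=2 hemp=4 sulfur=10 wool=16
After 16 (gather 4 wool): candle=3 cart=2 hemp=4 sulfur=10 wool=20
After 17 (consume 3 hemp): candle=3 cart=2 hemp=1 sulfur=10 wool=20
After 18 (gather 3 sulfur): candle=3 cart=2 hemp=1 sulfur=13 wool=20
After 19 (gather 6 hemp): candle=3 cart=2 hemp=7 sulfur=13 wool=20
After 20 (gather 7 hemp): candle=3 cart=2 hemp=14 sulfur=13 wool=20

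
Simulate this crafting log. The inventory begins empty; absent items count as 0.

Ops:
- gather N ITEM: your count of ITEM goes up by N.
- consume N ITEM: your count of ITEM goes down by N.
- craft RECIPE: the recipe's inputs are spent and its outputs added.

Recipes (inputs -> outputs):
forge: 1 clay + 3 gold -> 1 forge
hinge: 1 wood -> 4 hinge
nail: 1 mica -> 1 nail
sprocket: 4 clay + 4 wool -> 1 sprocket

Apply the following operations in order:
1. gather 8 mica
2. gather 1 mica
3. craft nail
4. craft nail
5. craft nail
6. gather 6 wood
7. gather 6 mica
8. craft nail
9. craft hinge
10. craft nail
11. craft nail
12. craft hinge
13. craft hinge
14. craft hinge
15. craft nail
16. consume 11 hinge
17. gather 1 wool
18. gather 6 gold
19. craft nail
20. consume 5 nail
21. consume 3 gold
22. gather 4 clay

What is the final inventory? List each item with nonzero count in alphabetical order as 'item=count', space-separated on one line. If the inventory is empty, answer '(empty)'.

Answer: clay=4 gold=3 hinge=5 mica=7 nail=3 wood=2 wool=1

Derivation:
After 1 (gather 8 mica): mica=8
After 2 (gather 1 mica): mica=9
After 3 (craft nail): mica=8 nail=1
After 4 (craft nail): mica=7 nail=2
After 5 (craft nail): mica=6 nail=3
After 6 (gather 6 wood): mica=6 nail=3 wood=6
After 7 (gather 6 mica): mica=12 nail=3 wood=6
After 8 (craft nail): mica=11 nail=4 wood=6
After 9 (craft hinge): hinge=4 mica=11 nail=4 wood=5
After 10 (craft nail): hinge=4 mica=10 nail=5 wood=5
After 11 (craft nail): hinge=4 mica=9 nail=6 wood=5
After 12 (craft hinge): hinge=8 mica=9 nail=6 wood=4
After 13 (craft hinge): hinge=12 mica=9 nail=6 wood=3
After 14 (craft hinge): hinge=16 mica=9 nail=6 wood=2
After 15 (craft nail): hinge=16 mica=8 nail=7 wood=2
After 16 (consume 11 hinge): hinge=5 mica=8 nail=7 wood=2
After 17 (gather 1 wool): hinge=5 mica=8 nail=7 wood=2 wool=1
After 18 (gather 6 gold): gold=6 hinge=5 mica=8 nail=7 wood=2 wool=1
After 19 (craft nail): gold=6 hinge=5 mica=7 nail=8 wood=2 wool=1
After 20 (consume 5 nail): gold=6 hinge=5 mica=7 nail=3 wood=2 wool=1
After 21 (consume 3 gold): gold=3 hinge=5 mica=7 nail=3 wood=2 wool=1
After 22 (gather 4 clay): clay=4 gold=3 hinge=5 mica=7 nail=3 wood=2 wool=1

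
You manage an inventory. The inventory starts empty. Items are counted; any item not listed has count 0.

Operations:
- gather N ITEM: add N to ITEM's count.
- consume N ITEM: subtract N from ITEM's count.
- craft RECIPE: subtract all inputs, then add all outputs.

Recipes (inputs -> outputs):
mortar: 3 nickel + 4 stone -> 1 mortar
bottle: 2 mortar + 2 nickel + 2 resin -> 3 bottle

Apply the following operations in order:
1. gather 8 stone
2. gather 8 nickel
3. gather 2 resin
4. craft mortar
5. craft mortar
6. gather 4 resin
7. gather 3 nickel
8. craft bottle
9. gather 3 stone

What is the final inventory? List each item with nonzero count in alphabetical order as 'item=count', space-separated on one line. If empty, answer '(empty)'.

Answer: bottle=3 nickel=3 resin=4 stone=3

Derivation:
After 1 (gather 8 stone): stone=8
After 2 (gather 8 nickel): nickel=8 stone=8
After 3 (gather 2 resin): nickel=8 resin=2 stone=8
After 4 (craft mortar): mortar=1 nickel=5 resin=2 stone=4
After 5 (craft mortar): mortar=2 nickel=2 resin=2
After 6 (gather 4 resin): mortar=2 nickel=2 resin=6
After 7 (gather 3 nickel): mortar=2 nickel=5 resin=6
After 8 (craft bottle): bottle=3 nickel=3 resin=4
After 9 (gather 3 stone): bottle=3 nickel=3 resin=4 stone=3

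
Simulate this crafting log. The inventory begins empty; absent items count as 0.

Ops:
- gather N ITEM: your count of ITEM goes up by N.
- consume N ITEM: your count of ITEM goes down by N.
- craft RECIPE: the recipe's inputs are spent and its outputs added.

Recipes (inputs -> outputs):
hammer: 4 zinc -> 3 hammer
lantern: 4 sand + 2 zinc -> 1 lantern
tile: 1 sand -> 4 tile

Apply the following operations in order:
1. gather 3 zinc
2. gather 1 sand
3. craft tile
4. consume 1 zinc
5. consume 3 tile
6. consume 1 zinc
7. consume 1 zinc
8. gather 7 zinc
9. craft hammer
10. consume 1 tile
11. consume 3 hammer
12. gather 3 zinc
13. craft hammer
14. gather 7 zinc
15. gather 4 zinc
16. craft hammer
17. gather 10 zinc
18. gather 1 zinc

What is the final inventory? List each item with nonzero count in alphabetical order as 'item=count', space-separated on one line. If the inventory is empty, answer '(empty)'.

After 1 (gather 3 zinc): zinc=3
After 2 (gather 1 sand): sand=1 zinc=3
After 3 (craft tile): tile=4 zinc=3
After 4 (consume 1 zinc): tile=4 zinc=2
After 5 (consume 3 tile): tile=1 zinc=2
After 6 (consume 1 zinc): tile=1 zinc=1
After 7 (consume 1 zinc): tile=1
After 8 (gather 7 zinc): tile=1 zinc=7
After 9 (craft hammer): hammer=3 tile=1 zinc=3
After 10 (consume 1 tile): hammer=3 zinc=3
After 11 (consume 3 hammer): zinc=3
After 12 (gather 3 zinc): zinc=6
After 13 (craft hammer): hammer=3 zinc=2
After 14 (gather 7 zinc): hammer=3 zinc=9
After 15 (gather 4 zinc): hammer=3 zinc=13
After 16 (craft hammer): hammer=6 zinc=9
After 17 (gather 10 zinc): hammer=6 zinc=19
After 18 (gather 1 zinc): hammer=6 zinc=20

Answer: hammer=6 zinc=20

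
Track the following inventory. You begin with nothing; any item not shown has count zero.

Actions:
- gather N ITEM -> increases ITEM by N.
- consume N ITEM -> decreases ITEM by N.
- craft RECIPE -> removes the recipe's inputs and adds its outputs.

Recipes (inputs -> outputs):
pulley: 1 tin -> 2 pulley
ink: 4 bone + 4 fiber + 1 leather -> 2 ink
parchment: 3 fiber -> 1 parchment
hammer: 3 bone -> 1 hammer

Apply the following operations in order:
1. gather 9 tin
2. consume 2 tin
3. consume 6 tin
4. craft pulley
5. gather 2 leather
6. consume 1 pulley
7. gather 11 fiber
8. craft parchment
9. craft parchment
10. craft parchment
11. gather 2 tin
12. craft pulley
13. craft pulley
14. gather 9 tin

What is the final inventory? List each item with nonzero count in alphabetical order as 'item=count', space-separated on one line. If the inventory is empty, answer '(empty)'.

After 1 (gather 9 tin): tin=9
After 2 (consume 2 tin): tin=7
After 3 (consume 6 tin): tin=1
After 4 (craft pulley): pulley=2
After 5 (gather 2 leather): leather=2 pulley=2
After 6 (consume 1 pulley): leather=2 pulley=1
After 7 (gather 11 fiber): fiber=11 leather=2 pulley=1
After 8 (craft parchment): fiber=8 leather=2 parchment=1 pulley=1
After 9 (craft parchment): fiber=5 leather=2 parchment=2 pulley=1
After 10 (craft parchment): fiber=2 leather=2 parchment=3 pulley=1
After 11 (gather 2 tin): fiber=2 leather=2 parchment=3 pulley=1 tin=2
After 12 (craft pulley): fiber=2 leather=2 parchment=3 pulley=3 tin=1
After 13 (craft pulley): fiber=2 leather=2 parchment=3 pulley=5
After 14 (gather 9 tin): fiber=2 leather=2 parchment=3 pulley=5 tin=9

Answer: fiber=2 leather=2 parchment=3 pulley=5 tin=9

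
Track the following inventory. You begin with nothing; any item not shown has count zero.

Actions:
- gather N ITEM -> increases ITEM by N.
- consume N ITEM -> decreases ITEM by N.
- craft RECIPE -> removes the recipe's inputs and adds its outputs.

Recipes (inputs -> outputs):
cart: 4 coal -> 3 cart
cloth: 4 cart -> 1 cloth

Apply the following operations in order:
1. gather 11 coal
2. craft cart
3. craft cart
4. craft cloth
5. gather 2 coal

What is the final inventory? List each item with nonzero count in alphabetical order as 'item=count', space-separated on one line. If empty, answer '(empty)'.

Answer: cart=2 cloth=1 coal=5

Derivation:
After 1 (gather 11 coal): coal=11
After 2 (craft cart): cart=3 coal=7
After 3 (craft cart): cart=6 coal=3
After 4 (craft cloth): cart=2 cloth=1 coal=3
After 5 (gather 2 coal): cart=2 cloth=1 coal=5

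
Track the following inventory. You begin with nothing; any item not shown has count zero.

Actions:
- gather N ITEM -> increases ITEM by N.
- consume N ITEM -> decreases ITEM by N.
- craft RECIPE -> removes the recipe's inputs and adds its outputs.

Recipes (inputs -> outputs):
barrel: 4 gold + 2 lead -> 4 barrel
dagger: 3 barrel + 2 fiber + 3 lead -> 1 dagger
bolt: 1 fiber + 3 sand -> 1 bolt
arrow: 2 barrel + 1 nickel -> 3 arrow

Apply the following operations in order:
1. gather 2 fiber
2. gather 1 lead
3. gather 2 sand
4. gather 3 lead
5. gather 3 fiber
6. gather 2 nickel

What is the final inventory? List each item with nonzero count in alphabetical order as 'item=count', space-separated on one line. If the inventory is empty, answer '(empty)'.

Answer: fiber=5 lead=4 nickel=2 sand=2

Derivation:
After 1 (gather 2 fiber): fiber=2
After 2 (gather 1 lead): fiber=2 lead=1
After 3 (gather 2 sand): fiber=2 lead=1 sand=2
After 4 (gather 3 lead): fiber=2 lead=4 sand=2
After 5 (gather 3 fiber): fiber=5 lead=4 sand=2
After 6 (gather 2 nickel): fiber=5 lead=4 nickel=2 sand=2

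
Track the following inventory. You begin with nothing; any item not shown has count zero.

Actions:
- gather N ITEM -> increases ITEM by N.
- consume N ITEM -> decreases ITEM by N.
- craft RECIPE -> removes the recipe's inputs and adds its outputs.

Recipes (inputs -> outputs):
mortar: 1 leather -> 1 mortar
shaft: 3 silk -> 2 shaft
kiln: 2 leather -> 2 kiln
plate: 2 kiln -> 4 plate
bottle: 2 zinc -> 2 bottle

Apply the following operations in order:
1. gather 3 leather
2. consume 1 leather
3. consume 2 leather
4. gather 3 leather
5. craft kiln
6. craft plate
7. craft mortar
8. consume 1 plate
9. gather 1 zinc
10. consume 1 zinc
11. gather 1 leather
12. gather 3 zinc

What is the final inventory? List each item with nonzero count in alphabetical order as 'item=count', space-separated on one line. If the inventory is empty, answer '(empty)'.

Answer: leather=1 mortar=1 plate=3 zinc=3

Derivation:
After 1 (gather 3 leather): leather=3
After 2 (consume 1 leather): leather=2
After 3 (consume 2 leather): (empty)
After 4 (gather 3 leather): leather=3
After 5 (craft kiln): kiln=2 leather=1
After 6 (craft plate): leather=1 plate=4
After 7 (craft mortar): mortar=1 plate=4
After 8 (consume 1 plate): mortar=1 plate=3
After 9 (gather 1 zinc): mortar=1 plate=3 zinc=1
After 10 (consume 1 zinc): mortar=1 plate=3
After 11 (gather 1 leather): leather=1 mortar=1 plate=3
After 12 (gather 3 zinc): leather=1 mortar=1 plate=3 zinc=3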